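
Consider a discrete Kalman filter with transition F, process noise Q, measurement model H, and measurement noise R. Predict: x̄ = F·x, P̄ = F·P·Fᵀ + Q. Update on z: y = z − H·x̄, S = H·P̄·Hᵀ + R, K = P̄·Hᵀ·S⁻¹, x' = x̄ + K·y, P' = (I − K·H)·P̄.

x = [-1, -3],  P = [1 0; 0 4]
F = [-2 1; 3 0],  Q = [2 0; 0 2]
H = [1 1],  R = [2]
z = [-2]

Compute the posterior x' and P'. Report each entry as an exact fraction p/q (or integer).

x' = [-3/11, -23/11]
P' = [94/11 -86/11; -86/11 96/11]

x̄ = F·x = [-1, -3]
P̄ = F·P·Fᵀ + Q = [10 -6; -6 11]
y = z − H·x̄ = [2]
S = H·P̄·Hᵀ + R = [11]
K = P̄·Hᵀ·S⁻¹ = [4/11; 5/11]
x' = x̄ + K·y = [-3/11, -23/11]
P' = (I − K·H)·P̄ = [94/11 -86/11; -86/11 96/11]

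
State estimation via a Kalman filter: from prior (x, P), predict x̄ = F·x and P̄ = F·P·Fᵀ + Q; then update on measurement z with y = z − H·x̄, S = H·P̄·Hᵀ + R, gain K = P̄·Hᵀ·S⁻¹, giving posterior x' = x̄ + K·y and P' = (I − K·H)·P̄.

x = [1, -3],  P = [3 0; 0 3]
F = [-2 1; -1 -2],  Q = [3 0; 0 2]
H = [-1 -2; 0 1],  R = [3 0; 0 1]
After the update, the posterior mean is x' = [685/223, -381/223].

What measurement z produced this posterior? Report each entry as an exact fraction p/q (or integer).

x̄ = F·x = [-5, 5]
P̄ = F·P·Fᵀ + Q = [18 0; 0 17]
S = H·P̄·Hᵀ + R = [89 -34; -34 18]
K = P̄·Hᵀ·S⁻¹ = [-162/223 -306/223; -17/223 357/446]
x' − x̄ = [1800/223, -1496/223] = K·y
y = (KᵀK)⁻¹·Kᵀ·(x' − x̄) = [4, -8]
z = y + H·x̄ = [4, -8] + [-5, 5] = [-1, -3]

z = [-1, -3]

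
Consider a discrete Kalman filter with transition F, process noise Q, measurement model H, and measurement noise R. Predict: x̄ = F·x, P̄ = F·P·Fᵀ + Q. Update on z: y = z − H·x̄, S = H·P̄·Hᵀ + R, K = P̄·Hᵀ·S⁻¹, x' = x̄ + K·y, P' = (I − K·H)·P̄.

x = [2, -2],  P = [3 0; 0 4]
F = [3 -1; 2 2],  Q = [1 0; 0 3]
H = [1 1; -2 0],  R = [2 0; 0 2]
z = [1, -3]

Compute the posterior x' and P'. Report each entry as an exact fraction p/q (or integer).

x̄ = F·x = [8, 0]
P̄ = F·P·Fᵀ + Q = [32 10; 10 31]
y = z − H·x̄ = [-7, 13]
S = H·P̄·Hᵀ + R = [85 -84; -84 130]
K = P̄·Hᵀ·S⁻¹ = [42/1997 -956/1997; 1825/1997 872/1997]
x' = x̄ + K·y = [3254/1997, -1439/1997]
P' = (I − K·H)·P̄ = [956/1997 -872/1997; -872/1997 4522/1997]

x' = [3254/1997, -1439/1997]
P' = [956/1997 -872/1997; -872/1997 4522/1997]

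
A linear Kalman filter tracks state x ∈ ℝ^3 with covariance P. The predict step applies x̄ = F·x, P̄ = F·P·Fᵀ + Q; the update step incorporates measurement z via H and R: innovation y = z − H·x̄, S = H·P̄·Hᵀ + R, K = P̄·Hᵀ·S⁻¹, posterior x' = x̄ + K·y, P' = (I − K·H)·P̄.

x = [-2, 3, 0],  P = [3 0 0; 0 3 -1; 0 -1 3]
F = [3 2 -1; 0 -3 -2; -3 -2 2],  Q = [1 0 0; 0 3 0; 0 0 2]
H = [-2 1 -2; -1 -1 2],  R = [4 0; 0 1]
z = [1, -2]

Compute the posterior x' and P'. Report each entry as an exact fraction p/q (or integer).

x̄ = F·x = [0, -9, 0]
P̄ = F·P·Fᵀ + Q = [47 -11 -51; -11 30 8; -51 8 61]
y = z − H·x̄ = [10, -11]
S = H·P̄·Hᵀ + R = [70 -57; -57 472]
K = P̄·Hᵀ·S⁻¹ = [-9282/29791 -9831/29791; 16821/29791 1842/29791; 3741/29791 10866/29791]
x' = x̄ + K·y = [15321/29791, -120171/29791, -82116/29791]
P' = (I − K·H)·P̄ = [15653/29791 -23042/29791 -8610/29791; -23042/29791 293700/29791 136250/29791; -8610/29791 136250/29791 69253/29791]

x' = [15321/29791, -120171/29791, -82116/29791]
P' = [15653/29791 -23042/29791 -8610/29791; -23042/29791 293700/29791 136250/29791; -8610/29791 136250/29791 69253/29791]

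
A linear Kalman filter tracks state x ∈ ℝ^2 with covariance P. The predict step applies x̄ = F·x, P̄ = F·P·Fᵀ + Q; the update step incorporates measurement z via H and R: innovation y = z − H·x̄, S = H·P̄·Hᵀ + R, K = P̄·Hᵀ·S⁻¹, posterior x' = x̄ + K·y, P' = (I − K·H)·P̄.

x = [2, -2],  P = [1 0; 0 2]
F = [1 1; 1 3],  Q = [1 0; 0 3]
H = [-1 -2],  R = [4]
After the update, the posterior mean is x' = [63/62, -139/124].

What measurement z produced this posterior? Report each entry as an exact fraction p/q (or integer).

z = [1]

x̄ = F·x = [0, -4]
P̄ = F·P·Fᵀ + Q = [4 7; 7 22]
S = H·P̄·Hᵀ + R = [124]
K = P̄·Hᵀ·S⁻¹ = [-9/62; -51/124]
x' − x̄ = [63/62, 357/124] = K·y
y = (KᵀK)⁻¹·Kᵀ·(x' − x̄) = [-7]
z = y + H·x̄ = [-7] + [8] = [1]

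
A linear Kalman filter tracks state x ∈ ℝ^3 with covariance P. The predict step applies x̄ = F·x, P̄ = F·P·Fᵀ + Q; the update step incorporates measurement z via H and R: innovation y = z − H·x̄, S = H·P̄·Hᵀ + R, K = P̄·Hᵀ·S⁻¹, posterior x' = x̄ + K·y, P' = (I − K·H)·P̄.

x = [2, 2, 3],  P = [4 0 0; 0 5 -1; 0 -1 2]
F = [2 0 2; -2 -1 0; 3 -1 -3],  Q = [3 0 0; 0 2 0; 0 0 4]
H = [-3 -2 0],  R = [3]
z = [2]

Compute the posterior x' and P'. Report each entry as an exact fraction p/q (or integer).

x' = [64/17, -110/17, -81/17]
P' = [1781/170 -1296/85 1243/85; -1296/85 1947/85 -1866/85; 1243/85 -1866/85 4843/85]

x̄ = F·x = [10, -6, -5]
P̄ = F·P·Fᵀ + Q = [27 -14 14; -14 23 -22; 14 -22 57]
y = z − H·x̄ = [20]
S = H·P̄·Hᵀ + R = [170]
K = P̄·Hᵀ·S⁻¹ = [-53/170; -2/85; 1/85]
x' = x̄ + K·y = [64/17, -110/17, -81/17]
P' = (I − K·H)·P̄ = [1781/170 -1296/85 1243/85; -1296/85 1947/85 -1866/85; 1243/85 -1866/85 4843/85]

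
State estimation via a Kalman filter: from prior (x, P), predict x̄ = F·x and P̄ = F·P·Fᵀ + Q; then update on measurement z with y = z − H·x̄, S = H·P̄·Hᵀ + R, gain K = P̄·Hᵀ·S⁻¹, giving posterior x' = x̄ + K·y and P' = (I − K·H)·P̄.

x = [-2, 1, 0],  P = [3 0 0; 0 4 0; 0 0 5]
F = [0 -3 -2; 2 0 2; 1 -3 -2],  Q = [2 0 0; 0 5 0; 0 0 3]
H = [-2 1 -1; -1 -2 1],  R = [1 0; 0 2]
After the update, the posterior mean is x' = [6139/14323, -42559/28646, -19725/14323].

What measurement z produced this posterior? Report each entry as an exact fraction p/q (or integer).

z = [-1, 1]

x̄ = F·x = [-3, -4, -5]
P̄ = F·P·Fᵀ + Q = [58 -20 56; -20 37 -14; 56 -14 62]
S = H·P̄·Hᵀ + R = [664 -178; -178 134]
K = P̄·Hᵀ·S⁻¹ = [-4741/14323 -2236/14323; 45/28646 -14477/28646; -4785/14323 -2722/14323]
x' − x̄ = [49108/14323, 72025/28646, 51890/14323] = K·y
y = (KᵀK)⁻¹·Kᵀ·(x' − x̄) = [-8, -5]
z = y + H·x̄ = [-8, -5] + [7, 6] = [-1, 1]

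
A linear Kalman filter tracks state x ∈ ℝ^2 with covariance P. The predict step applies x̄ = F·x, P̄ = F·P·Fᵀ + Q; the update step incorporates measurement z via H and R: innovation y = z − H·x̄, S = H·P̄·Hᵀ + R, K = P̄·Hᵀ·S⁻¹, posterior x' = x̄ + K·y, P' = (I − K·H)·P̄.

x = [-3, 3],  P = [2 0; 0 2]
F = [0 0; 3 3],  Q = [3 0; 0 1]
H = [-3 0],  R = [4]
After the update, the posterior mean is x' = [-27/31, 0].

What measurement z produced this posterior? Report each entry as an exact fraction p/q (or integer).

z = [3]

x̄ = F·x = [0, 0]
P̄ = F·P·Fᵀ + Q = [3 0; 0 37]
S = H·P̄·Hᵀ + R = [31]
K = P̄·Hᵀ·S⁻¹ = [-9/31; 0]
x' − x̄ = [-27/31, 0] = K·y
y = (KᵀK)⁻¹·Kᵀ·(x' − x̄) = [3]
z = y + H·x̄ = [3] + [0] = [3]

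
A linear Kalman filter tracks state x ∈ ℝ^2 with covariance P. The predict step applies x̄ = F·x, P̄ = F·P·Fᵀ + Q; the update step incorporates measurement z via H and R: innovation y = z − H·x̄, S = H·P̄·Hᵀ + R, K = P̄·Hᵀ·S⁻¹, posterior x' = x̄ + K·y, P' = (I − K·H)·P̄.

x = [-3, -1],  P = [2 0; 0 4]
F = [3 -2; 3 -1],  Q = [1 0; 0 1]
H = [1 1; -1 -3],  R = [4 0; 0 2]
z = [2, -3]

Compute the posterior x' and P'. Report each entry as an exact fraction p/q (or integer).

x' = [1369/584, 71/584]
P' = [2591/1168 -799/1168; -799/1168 479/1168]

x̄ = F·x = [-7, -8]
P̄ = F·P·Fᵀ + Q = [35 26; 26 23]
y = z − H·x̄ = [17, -34]
S = H·P̄·Hᵀ + R = [114 -208; -208 400]
K = P̄·Hᵀ·S⁻¹ = [28/73 -97/1168; -5/73 -319/1168]
x' = x̄ + K·y = [1369/584, 71/584]
P' = (I − K·H)·P̄ = [2591/1168 -799/1168; -799/1168 479/1168]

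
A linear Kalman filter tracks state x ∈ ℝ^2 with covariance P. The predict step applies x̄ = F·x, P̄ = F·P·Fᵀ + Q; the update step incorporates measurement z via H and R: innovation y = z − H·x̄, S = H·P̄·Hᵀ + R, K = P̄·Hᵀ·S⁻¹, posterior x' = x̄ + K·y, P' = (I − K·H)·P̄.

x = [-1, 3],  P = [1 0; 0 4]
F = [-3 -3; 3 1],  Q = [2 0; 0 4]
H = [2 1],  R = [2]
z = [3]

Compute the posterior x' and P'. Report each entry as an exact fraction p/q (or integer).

x' = [119/41, -125/41]
P' = [452/123 -758/123; -758/123 1466/123]

x̄ = F·x = [-6, 0]
P̄ = F·P·Fᵀ + Q = [47 -21; -21 17]
y = z − H·x̄ = [15]
S = H·P̄·Hᵀ + R = [123]
K = P̄·Hᵀ·S⁻¹ = [73/123; -25/123]
x' = x̄ + K·y = [119/41, -125/41]
P' = (I − K·H)·P̄ = [452/123 -758/123; -758/123 1466/123]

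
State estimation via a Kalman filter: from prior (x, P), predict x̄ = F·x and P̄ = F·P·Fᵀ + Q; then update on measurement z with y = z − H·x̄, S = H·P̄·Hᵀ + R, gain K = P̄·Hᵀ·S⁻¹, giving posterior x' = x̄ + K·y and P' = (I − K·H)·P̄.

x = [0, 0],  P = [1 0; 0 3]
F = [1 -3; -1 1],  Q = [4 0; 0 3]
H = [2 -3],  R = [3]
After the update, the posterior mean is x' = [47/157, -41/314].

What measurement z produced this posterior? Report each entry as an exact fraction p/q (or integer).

x̄ = F·x = [0, 0]
P̄ = F·P·Fᵀ + Q = [32 -10; -10 7]
S = H·P̄·Hᵀ + R = [314]
K = P̄·Hᵀ·S⁻¹ = [47/157; -41/314]
x' − x̄ = [47/157, -41/314] = K·y
y = (KᵀK)⁻¹·Kᵀ·(x' − x̄) = [1]
z = y + H·x̄ = [1] + [0] = [1]

z = [1]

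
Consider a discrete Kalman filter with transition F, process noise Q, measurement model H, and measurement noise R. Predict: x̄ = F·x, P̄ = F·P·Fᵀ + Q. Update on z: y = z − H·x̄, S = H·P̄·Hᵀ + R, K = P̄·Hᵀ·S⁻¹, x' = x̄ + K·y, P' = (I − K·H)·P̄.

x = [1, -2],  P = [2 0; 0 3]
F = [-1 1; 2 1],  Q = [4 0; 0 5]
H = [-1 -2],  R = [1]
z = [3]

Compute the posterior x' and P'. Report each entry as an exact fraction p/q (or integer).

x̄ = F·x = [-3, 0]
P̄ = F·P·Fᵀ + Q = [9 -1; -1 16]
y = z − H·x̄ = [0]
S = H·P̄·Hᵀ + R = [70]
K = P̄·Hᵀ·S⁻¹ = [-1/10; -31/70]
x' = x̄ + K·y = [-3, 0]
P' = (I − K·H)·P̄ = [83/10 -41/10; -41/10 159/70]

x' = [-3, 0]
P' = [83/10 -41/10; -41/10 159/70]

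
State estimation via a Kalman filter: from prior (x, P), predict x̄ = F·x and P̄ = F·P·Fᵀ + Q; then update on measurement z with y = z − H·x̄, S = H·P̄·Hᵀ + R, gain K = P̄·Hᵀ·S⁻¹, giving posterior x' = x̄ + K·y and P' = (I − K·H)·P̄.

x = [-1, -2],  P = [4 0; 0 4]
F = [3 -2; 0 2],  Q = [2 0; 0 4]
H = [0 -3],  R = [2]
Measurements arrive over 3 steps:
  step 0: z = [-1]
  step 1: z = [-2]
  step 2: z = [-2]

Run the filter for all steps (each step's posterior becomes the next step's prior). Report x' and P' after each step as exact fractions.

step 0: x' = [-17/7, 2/7], P' = [3762/91 -16/91; -16/91 20/91]
step 1: x' = [-16489/2089, 1384/2089], P' = [786136/2089 -176/2089; -176/2089 444/2089]
step 2: x' = [-1183913/47683, 33164/47683], P' = [161664158/47683 -2832/47683; -2832/47683 10132/47683]

step 0: x̄ = F·x = [1, -4]
step 0: P̄ = F·P·Fᵀ + Q = [54 -16; -16 20]
step 0: y = z − H·x̄ = [-13]
step 0: S = H·P̄·Hᵀ + R = [182]
step 0: K = P̄·Hᵀ·S⁻¹ = [24/91; -30/91]
step 0: x' = x̄ + K·y = [-17/7, 2/7]
step 0: P' = (I − K·H)·P̄ = [3762/91 -16/91; -16/91 20/91]
step 1: x̄ = F·x = [-55/7, 4/7]
step 1: P̄ = F·P·Fᵀ + Q = [34312/91 -176/91; -176/91 444/91]
step 1: y = z − H·x̄ = [-2/7]
step 1: S = H·P̄·Hᵀ + R = [4178/91]
step 1: K = P̄·Hᵀ·S⁻¹ = [264/2089; -666/2089]
step 1: x' = x̄ + K·y = [-16489/2089, 1384/2089]
step 1: P' = (I − K·H)·P̄ = [786136/2089 -176/2089; -176/2089 444/2089]
step 2: x̄ = F·x = [-52235/2089, 2768/2089]
step 2: P̄ = F·P·Fᵀ + Q = [7083290/2089 -2832/2089; -2832/2089 10132/2089]
step 2: y = z − H·x̄ = [4126/2089]
step 2: S = H·P̄·Hᵀ + R = [95366/2089]
step 2: K = P̄·Hᵀ·S⁻¹ = [4248/47683; -15198/47683]
step 2: x' = x̄ + K·y = [-1183913/47683, 33164/47683]
step 2: P' = (I − K·H)·P̄ = [161664158/47683 -2832/47683; -2832/47683 10132/47683]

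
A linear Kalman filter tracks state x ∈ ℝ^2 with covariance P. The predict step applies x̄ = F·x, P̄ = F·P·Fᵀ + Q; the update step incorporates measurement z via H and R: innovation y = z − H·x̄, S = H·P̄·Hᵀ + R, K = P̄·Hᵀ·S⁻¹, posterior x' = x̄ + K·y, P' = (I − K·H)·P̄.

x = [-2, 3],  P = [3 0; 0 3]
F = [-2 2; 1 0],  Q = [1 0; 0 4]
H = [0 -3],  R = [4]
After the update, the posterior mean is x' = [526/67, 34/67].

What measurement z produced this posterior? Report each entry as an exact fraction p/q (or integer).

z = [-2]

x̄ = F·x = [10, -2]
P̄ = F·P·Fᵀ + Q = [25 -6; -6 7]
S = H·P̄·Hᵀ + R = [67]
K = P̄·Hᵀ·S⁻¹ = [18/67; -21/67]
x' − x̄ = [-144/67, 168/67] = K·y
y = (KᵀK)⁻¹·Kᵀ·(x' − x̄) = [-8]
z = y + H·x̄ = [-8] + [6] = [-2]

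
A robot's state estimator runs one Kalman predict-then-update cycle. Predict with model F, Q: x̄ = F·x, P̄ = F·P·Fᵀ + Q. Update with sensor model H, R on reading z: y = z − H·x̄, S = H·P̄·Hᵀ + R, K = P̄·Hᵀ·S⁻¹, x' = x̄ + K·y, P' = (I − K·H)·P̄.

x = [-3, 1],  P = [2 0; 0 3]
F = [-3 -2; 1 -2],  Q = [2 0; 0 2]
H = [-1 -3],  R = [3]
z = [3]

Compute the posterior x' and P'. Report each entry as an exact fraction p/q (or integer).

x̄ = F·x = [7, -5]
P̄ = F·P·Fᵀ + Q = [32 6; 6 16]
y = z − H·x̄ = [-5]
S = H·P̄·Hᵀ + R = [215]
K = P̄·Hᵀ·S⁻¹ = [-10/43; -54/215]
x' = x̄ + K·y = [351/43, -161/43]
P' = (I − K·H)·P̄ = [876/43 -282/43; -282/43 524/215]

x' = [351/43, -161/43]
P' = [876/43 -282/43; -282/43 524/215]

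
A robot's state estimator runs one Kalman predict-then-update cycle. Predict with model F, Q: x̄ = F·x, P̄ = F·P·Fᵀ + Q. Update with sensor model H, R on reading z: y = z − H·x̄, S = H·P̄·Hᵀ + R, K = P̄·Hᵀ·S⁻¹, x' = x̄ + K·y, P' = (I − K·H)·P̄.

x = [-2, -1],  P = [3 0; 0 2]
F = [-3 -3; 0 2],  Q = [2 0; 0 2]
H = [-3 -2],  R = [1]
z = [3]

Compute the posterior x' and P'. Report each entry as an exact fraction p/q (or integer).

x̄ = F·x = [9, -2]
P̄ = F·P·Fᵀ + Q = [47 -12; -12 10]
y = z − H·x̄ = [26]
S = H·P̄·Hᵀ + R = [320]
K = P̄·Hᵀ·S⁻¹ = [-117/320; 1/20]
x' = x̄ + K·y = [-81/160, -7/10]
P' = (I − K·H)·P̄ = [1351/320 -123/20; -123/20 46/5]

x' = [-81/160, -7/10]
P' = [1351/320 -123/20; -123/20 46/5]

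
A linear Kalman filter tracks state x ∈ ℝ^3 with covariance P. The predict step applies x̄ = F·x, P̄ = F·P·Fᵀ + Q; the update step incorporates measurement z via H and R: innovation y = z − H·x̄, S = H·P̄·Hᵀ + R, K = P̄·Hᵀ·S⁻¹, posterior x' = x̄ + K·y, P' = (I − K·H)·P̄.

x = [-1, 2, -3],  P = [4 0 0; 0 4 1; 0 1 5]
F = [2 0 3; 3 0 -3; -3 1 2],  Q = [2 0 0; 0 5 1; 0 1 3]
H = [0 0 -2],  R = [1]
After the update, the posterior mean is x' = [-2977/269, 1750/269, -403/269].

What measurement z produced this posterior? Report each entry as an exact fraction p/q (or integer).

z = [3]

x̄ = F·x = [-11, 6, -1]
P̄ = F·P·Fᵀ + Q = [63 -21 9; -21 86 -68; 9 -68 67]
S = H·P̄·Hᵀ + R = [269]
K = P̄·Hᵀ·S⁻¹ = [-18/269; 136/269; -134/269]
x' − x̄ = [-18/269, 136/269, -134/269] = K·y
y = (KᵀK)⁻¹·Kᵀ·(x' − x̄) = [1]
z = y + H·x̄ = [1] + [2] = [3]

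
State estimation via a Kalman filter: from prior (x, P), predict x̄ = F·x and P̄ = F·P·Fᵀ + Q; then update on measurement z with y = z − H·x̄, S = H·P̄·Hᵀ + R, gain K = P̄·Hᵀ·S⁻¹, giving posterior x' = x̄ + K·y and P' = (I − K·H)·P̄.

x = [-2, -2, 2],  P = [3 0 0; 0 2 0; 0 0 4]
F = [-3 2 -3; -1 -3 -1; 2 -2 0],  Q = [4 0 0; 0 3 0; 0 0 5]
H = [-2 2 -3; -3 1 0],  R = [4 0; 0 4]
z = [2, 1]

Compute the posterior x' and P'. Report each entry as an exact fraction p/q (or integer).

x' = [29540/29227, 353017/87681, 106264/87681]
P' = [95421/29227 246087/29227 98644/29227; 246087/29227 2200963/87681 957964/87681; 98644/29227 957964/87681 471316/87681]

x̄ = F·x = [-4, 6, 0]
P̄ = F·P·Fᵀ + Q = [75 9 -26; 9 28 6; -26 6 25]
y = z − H·x̄ = [-18, -17]
S = H·P̄·Hᵀ + R = [185 182; 182 653]
K = P̄·Hᵀ·S⁻¹ = [1350/29227 -10044/29227; 12878/87681 -3455/87681; -22471/87681 17542/87681]
x' = x̄ + K·y = [29540/29227, 353017/87681, 106264/87681]
P' = (I − K·H)·P̄ = [95421/29227 246087/29227 98644/29227; 246087/29227 2200963/87681 957964/87681; 98644/29227 957964/87681 471316/87681]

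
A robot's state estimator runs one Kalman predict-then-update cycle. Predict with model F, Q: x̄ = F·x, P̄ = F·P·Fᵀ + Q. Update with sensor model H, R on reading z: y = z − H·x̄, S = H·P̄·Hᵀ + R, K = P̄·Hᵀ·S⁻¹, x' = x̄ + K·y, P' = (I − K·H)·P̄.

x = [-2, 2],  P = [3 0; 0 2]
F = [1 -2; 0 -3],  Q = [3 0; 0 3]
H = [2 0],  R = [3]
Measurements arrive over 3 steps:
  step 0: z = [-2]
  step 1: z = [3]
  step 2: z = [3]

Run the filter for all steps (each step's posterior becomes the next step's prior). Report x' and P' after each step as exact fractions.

step 0: x̄ = F·x = [-6, -6]
step 0: P̄ = F·P·Fᵀ + Q = [14 12; 12 21]
step 0: y = z − H·x̄ = [10]
step 0: S = H·P̄·Hᵀ + R = [59]
step 0: K = P̄·Hᵀ·S⁻¹ = [28/59; 24/59]
step 0: x' = x̄ + K·y = [-74/59, -114/59]
step 0: P' = (I − K·H)·P̄ = [42/59 36/59; 36/59 663/59]
step 1: x̄ = F·x = [154/59, 342/59]
step 1: P̄ = F·P·Fᵀ + Q = [2727/59 3870/59; 3870/59 6144/59]
step 1: y = z − H·x̄ = [-131/59]
step 1: S = H·P̄·Hᵀ + R = [11085/59]
step 1: K = P̄·Hᵀ·S⁻¹ = [1818/3695; 516/739]
step 1: x' = x̄ + K·y = [5608/3695, 3138/739]
step 1: P' = (I − K·H)·P̄ = [2727/3695 774/739; 774/739 9264/739]
step 2: x̄ = F·x = [-25772/3695, -9414/739]
step 2: P̄ = F·P·Fᵀ + Q = [183612/3695 53262/739; 53262/739 85593/739]
step 2: y = z − H·x̄ = [62629/3695]
step 2: S = H·P̄·Hᵀ + R = [745533/3695]
step 2: K = P̄·Hᵀ·S⁻¹ = [122408/248511; 59180/82837]
step 2: x' = x̄ + K·y = [341452/248511, -52166/82837]
step 2: P' = (I − K·H)·P̄ = [61204/82837 88770/82837; 88770/82837 1063839/82837]

step 0: x' = [-74/59, -114/59], P' = [42/59 36/59; 36/59 663/59]
step 1: x' = [5608/3695, 3138/739], P' = [2727/3695 774/739; 774/739 9264/739]
step 2: x' = [341452/248511, -52166/82837], P' = [61204/82837 88770/82837; 88770/82837 1063839/82837]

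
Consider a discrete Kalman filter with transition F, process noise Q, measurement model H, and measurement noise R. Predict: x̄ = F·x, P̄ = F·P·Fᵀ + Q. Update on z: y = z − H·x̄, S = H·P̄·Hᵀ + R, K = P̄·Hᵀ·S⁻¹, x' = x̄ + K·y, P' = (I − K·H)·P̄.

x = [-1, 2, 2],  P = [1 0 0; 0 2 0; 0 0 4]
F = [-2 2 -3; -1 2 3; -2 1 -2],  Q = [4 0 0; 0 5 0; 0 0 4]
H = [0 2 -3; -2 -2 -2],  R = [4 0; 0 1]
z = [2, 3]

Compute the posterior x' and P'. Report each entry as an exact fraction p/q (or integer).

x' = [-60700/37677, 20447/37677, -14540/37677]
P' = [68756/12559 -126454/37677 -76156/37677; -126454/37677 86836/37677 14348/12559; -76156/37677 14348/12559 35420/37677]

x̄ = F·x = [0, 11, 0]
P̄ = F·P·Fᵀ + Q = [52 -26 32; -26 50 -18; 32 -18 26]
y = z − H·x̄ = [-20, 25]
S = H·P̄·Hᵀ + R = [654 216; 216 417]
K = P̄·Hᵀ·S⁻¹ = [-6110/37677 -7316/37677; 11135/37677 -2284/12559; -1681/12559 -4616/37677]
x' = x̄ + K·y = [-60700/37677, 20447/37677, -14540/37677]
P' = (I − K·H)·P̄ = [68756/12559 -126454/37677 -76156/37677; -126454/37677 86836/37677 14348/12559; -76156/37677 14348/12559 35420/37677]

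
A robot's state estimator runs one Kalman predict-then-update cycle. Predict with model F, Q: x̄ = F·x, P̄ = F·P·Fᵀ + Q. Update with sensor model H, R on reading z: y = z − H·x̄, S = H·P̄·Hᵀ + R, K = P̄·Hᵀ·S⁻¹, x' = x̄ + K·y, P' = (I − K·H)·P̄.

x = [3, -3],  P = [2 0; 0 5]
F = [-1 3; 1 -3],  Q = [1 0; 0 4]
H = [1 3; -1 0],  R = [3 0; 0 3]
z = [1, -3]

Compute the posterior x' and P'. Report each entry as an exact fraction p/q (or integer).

x' = [566/331, -103/331]
P' = [765/331 -286/331; -286/331 631/993]

x̄ = F·x = [-12, 12]
P̄ = F·P·Fᵀ + Q = [48 -47; -47 51]
y = z − H·x̄ = [-23, -15]
S = H·P̄·Hᵀ + R = [228 93; 93 51]
K = P̄·Hᵀ·S⁻¹ = [-31/331 -255/331; 115/331 286/993]
x' = x̄ + K·y = [566/331, -103/331]
P' = (I − K·H)·P̄ = [765/331 -286/331; -286/331 631/993]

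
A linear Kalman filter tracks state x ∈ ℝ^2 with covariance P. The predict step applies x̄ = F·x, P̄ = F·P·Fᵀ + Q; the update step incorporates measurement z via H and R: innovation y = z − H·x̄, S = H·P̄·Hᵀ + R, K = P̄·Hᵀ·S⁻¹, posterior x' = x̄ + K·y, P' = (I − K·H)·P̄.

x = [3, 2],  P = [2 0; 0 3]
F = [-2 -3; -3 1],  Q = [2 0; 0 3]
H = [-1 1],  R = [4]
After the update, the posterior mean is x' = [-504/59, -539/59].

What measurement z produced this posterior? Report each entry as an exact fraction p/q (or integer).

x̄ = F·x = [-12, -7]
P̄ = F·P·Fᵀ + Q = [37 3; 3 24]
S = H·P̄·Hᵀ + R = [59]
K = P̄·Hᵀ·S⁻¹ = [-34/59; 21/59]
x' − x̄ = [204/59, -126/59] = K·y
y = (KᵀK)⁻¹·Kᵀ·(x' − x̄) = [-6]
z = y + H·x̄ = [-6] + [5] = [-1]

z = [-1]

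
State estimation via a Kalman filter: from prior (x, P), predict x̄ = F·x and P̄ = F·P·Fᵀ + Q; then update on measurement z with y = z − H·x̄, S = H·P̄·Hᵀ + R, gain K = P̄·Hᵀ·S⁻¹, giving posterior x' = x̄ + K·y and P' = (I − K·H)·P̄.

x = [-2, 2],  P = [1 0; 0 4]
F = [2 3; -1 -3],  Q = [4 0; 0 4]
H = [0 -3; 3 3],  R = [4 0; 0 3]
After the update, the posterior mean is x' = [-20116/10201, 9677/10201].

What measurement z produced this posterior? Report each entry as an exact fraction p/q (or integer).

x̄ = F·x = [2, -4]
P̄ = F·P·Fᵀ + Q = [44 -38; -38 41]
S = H·P̄·Hᵀ + R = [373 -27; -27 84]
K = P̄·Hᵀ·S⁻¹ = [3354/10201 3264/10201; -3363/10201 12/10201]
x' − x̄ = [-40518/10201, 50481/10201] = K·y
y = (KᵀK)⁻¹·Kᵀ·(x' − x̄) = [-15, 3]
z = y + H·x̄ = [-15, 3] + [12, -6] = [-3, -3]

z = [-3, -3]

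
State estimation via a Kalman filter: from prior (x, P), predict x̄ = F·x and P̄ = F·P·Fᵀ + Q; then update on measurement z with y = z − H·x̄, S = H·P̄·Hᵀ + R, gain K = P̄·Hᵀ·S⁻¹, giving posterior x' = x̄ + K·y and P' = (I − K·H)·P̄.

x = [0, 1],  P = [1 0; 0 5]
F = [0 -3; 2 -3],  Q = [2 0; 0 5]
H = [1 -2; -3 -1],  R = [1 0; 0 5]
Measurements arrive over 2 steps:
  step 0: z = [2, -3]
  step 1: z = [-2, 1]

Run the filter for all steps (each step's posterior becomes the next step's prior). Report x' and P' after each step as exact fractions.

step 0: x' = [3529/3288, -927/2192], P' = [172/411 159/1096; 159/1096 621/2192]
step 1: x' = [-4750569/11391857, 9497765/11391857], P' = [4461609/11391857 1492553/11391857; 1492553/11391857 3120711/11391857]

step 0: x̄ = F·x = [-3, -3]
step 0: P̄ = F·P·Fᵀ + Q = [47 45; 45 54]
step 0: y = z − H·x̄ = [-1, -15]
step 0: S = H·P̄·Hᵀ + R = [84 192; 192 752]
step 0: K = P̄·Hᵀ·S⁻¹ = [211/1644 -307/1096; -231/548 -315/2192]
step 0: x' = x̄ + K·y = [3529/3288, -927/2192]
step 0: P' = (I − K·H)·P̄ = [172/411 159/1096; 159/1096 621/2192]
step 1: x̄ = F·x = [2781/2192, 22459/6576]
step 1: P̄ = F·P·Fᵀ + Q = [9973/2192 3681/2192; 3681/2192 49207/6576]
step 1: y = z − H·x̄ = [23423/6576, 3379/411]
step 1: S = H·P̄·Hᵀ + R = [189151/6576 3992/411; 3992/411 26101/411]
step 1: K = P̄·Hᵀ·S⁻¹ = [1476503/11391857 -2975476/11391857; -4748869/11391857 -1519674/11391857]
step 1: x' = x̄ + K·y = [-4750569/11391857, 9497765/11391857]
step 1: P' = (I − K·H)·P̄ = [4461609/11391857 1492553/11391857; 1492553/11391857 3120711/11391857]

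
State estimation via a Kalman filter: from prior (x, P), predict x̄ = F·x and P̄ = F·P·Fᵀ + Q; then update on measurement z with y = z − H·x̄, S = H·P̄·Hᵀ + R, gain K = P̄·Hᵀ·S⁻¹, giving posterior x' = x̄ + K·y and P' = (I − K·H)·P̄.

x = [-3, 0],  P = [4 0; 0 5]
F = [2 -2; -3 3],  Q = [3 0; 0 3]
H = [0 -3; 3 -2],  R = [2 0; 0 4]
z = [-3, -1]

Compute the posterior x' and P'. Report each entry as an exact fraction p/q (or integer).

x̄ = F·x = [-6, 9]
P̄ = F·P·Fᵀ + Q = [39 -54; -54 84]
y = z − H·x̄ = [24, 35]
S = H·P̄·Hᵀ + R = [758 990; 990 1339]
K = P̄·Hᵀ·S⁻¹ = [-2916/17431 5085/17431; -5364/17431 -330/17431]
x' = x̄ + K·y = [3405/17431, 16593/17431]
P' = (I − K·H)·P̄ = [8076/17431 1944/17431; 1944/17431 3576/17431]

x' = [3405/17431, 16593/17431]
P' = [8076/17431 1944/17431; 1944/17431 3576/17431]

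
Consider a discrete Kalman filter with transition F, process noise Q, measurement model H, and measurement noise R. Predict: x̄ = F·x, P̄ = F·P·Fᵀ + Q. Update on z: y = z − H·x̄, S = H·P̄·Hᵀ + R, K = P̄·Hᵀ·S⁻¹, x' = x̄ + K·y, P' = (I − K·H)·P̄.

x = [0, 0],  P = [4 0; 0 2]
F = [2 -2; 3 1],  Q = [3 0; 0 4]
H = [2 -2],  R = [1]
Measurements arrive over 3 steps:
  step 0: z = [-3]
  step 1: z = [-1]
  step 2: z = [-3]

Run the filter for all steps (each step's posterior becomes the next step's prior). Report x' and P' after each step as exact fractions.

step 0: x' = [-14/39, 44/39], P' = [2963/117 2956/117; 2956/117 2978/117]
step 1: x' = [-570494/193397, -473500/193397], P' = [764415/193397 763946/193397; 763946/193397 811797/193397]
step 2: x' = [-97271702/56225569, -15214438/56225569], P' = [209344175/56225569 208477816/56225569; 208477816/56225569 221619500/56225569]

step 0: x̄ = F·x = [0, 0]
step 0: P̄ = F·P·Fᵀ + Q = [27 20; 20 42]
step 0: y = z − H·x̄ = [-3]
step 0: S = H·P̄·Hᵀ + R = [117]
step 0: K = P̄·Hᵀ·S⁻¹ = [14/117; -44/117]
step 0: x' = x̄ + K·y = [-14/39, 44/39]
step 0: P' = (I − K·H)·P̄ = [2963/117 2956/117; 2956/117 2978/117]
step 1: x̄ = F·x = [-116/39, 2/39]
step 1: P̄ = F·P·Fᵀ + Q = [467/117 -2/117; -2/117 47849/117]
step 1: y = z − H·x̄ = [197/39]
step 1: S = H·P̄·Hᵀ + R = [193397/117]
step 1: K = P̄·Hᵀ·S⁻¹ = [938/193397; -95702/193397]
step 1: x' = x̄ + K·y = [-570494/193397, -473500/193397]
step 1: P' = (I − K·H)·P̄ = [764415/193397 763946/193397; 763946/193397 811797/193397]
step 2: x̄ = F·x = [-193988/193397, -2184982/193397]
step 2: P̄ = F·P·Fᵀ + Q = [773471/193397 -92888/193397; -92888/193397 13048796/193397]
step 2: y = z − H·x̄ = [-4562179/193397]
step 2: S = H·P̄·Hᵀ + R = [56225569/193397]
step 2: K = P̄·Hᵀ·S⁻¹ = [1732718/56225569; -26283368/56225569]
step 2: x' = x̄ + K·y = [-97271702/56225569, -15214438/56225569]
step 2: P' = (I − K·H)·P̄ = [209344175/56225569 208477816/56225569; 208477816/56225569 221619500/56225569]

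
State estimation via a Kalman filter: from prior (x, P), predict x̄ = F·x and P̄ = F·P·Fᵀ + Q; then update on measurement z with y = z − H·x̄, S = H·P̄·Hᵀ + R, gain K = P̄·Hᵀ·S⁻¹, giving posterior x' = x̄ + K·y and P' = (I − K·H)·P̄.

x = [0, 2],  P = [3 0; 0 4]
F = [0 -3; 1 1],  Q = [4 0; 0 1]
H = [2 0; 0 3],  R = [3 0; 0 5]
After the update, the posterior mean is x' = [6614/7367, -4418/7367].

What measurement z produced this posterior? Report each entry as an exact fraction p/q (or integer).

x̄ = F·x = [-6, 2]
P̄ = F·P·Fᵀ + Q = [40 -12; -12 8]
S = H·P̄·Hᵀ + R = [163 -72; -72 77]
K = P̄·Hᵀ·S⁻¹ = [3568/7367 -108/7367; -120/7367 2184/7367]
x' − x̄ = [50816/7367, -19152/7367] = K·y
y = (KᵀK)⁻¹·Kᵀ·(x' − x̄) = [14, -8]
z = y + H·x̄ = [14, -8] + [-12, 6] = [2, -2]

z = [2, -2]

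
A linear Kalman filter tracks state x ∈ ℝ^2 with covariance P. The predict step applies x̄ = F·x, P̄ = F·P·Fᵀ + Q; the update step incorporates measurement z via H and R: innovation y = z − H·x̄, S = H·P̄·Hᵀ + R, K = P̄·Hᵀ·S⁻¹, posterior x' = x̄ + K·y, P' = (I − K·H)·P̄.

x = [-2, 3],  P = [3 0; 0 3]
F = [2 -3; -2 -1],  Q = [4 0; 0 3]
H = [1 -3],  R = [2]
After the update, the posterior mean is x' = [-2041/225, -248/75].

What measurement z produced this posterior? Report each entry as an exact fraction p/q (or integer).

z = [1]

x̄ = F·x = [-13, 1]
P̄ = F·P·Fᵀ + Q = [43 -3; -3 18]
S = H·P̄·Hᵀ + R = [225]
K = P̄·Hᵀ·S⁻¹ = [52/225; -19/75]
x' − x̄ = [884/225, -323/75] = K·y
y = (KᵀK)⁻¹·Kᵀ·(x' − x̄) = [17]
z = y + H·x̄ = [17] + [-16] = [1]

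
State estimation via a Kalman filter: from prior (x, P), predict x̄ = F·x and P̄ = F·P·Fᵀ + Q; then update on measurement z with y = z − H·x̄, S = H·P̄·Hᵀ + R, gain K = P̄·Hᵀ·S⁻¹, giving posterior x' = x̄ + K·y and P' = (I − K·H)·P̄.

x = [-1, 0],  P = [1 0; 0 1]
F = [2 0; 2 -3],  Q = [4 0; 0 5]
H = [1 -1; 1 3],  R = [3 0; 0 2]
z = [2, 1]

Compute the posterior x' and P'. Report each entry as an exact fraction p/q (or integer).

x' = [723/668, -125/1336]
P' = [235/167 -109/334; -109/334 187/668]

x̄ = F·x = [-2, -2]
P̄ = F·P·Fᵀ + Q = [8 4; 4 18]
y = z − H·x̄ = [2, 9]
S = H·P̄·Hᵀ + R = [21 -38; -38 196]
K = P̄·Hᵀ·S⁻¹ = [193/334 143/668; -135/668 343/1336]
x' = x̄ + K·y = [723/668, -125/1336]
P' = (I − K·H)·P̄ = [235/167 -109/334; -109/334 187/668]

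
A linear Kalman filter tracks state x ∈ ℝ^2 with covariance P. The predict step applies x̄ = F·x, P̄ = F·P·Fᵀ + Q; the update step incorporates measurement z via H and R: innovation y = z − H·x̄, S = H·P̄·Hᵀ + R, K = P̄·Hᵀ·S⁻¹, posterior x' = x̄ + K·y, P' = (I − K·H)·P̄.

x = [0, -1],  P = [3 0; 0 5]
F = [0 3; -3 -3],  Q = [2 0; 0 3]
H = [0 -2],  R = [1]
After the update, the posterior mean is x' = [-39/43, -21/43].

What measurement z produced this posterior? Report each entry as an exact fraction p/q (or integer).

x̄ = F·x = [-3, 3]
P̄ = F·P·Fᵀ + Q = [47 -45; -45 75]
S = H·P̄·Hᵀ + R = [301]
K = P̄·Hᵀ·S⁻¹ = [90/301; -150/301]
x' − x̄ = [90/43, -150/43] = K·y
y = (KᵀK)⁻¹·Kᵀ·(x' − x̄) = [7]
z = y + H·x̄ = [7] + [-6] = [1]

z = [1]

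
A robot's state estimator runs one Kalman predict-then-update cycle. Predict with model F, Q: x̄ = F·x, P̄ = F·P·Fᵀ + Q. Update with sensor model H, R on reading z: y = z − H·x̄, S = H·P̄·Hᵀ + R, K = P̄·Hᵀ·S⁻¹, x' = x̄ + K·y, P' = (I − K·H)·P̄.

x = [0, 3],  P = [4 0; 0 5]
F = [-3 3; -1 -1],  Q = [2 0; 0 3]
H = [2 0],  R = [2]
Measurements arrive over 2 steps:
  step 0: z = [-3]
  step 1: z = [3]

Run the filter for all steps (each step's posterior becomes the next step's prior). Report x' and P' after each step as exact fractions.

step 0: x' = [-240/167, -438/167], P' = [83/167 -3/167; -3/167 1986/167]
step 1: x' = [56433/38185, 97287/38185], P' = [19009/38185 -5709/38185; -5709/38185 195934/38185]

step 0: x̄ = F·x = [9, -3]
step 0: P̄ = F·P·Fᵀ + Q = [83 -3; -3 12]
step 0: y = z − H·x̄ = [-21]
step 0: S = H·P̄·Hᵀ + R = [334]
step 0: K = P̄·Hᵀ·S⁻¹ = [83/167; -3/167]
step 0: x' = x̄ + K·y = [-240/167, -438/167]
step 0: P' = (I − K·H)·P̄ = [83/167 -3/167; -3/167 1986/167]
step 1: x̄ = F·x = [-594/167, 678/167]
step 1: P̄ = F·P·Fᵀ + Q = [19009/167 -5709/167; -5709/167 2564/167]
step 1: y = z − H·x̄ = [1689/167]
step 1: S = H·P̄·Hᵀ + R = [76370/167]
step 1: K = P̄·Hᵀ·S⁻¹ = [19009/38185; -5709/38185]
step 1: x' = x̄ + K·y = [56433/38185, 97287/38185]
step 1: P' = (I − K·H)·P̄ = [19009/38185 -5709/38185; -5709/38185 195934/38185]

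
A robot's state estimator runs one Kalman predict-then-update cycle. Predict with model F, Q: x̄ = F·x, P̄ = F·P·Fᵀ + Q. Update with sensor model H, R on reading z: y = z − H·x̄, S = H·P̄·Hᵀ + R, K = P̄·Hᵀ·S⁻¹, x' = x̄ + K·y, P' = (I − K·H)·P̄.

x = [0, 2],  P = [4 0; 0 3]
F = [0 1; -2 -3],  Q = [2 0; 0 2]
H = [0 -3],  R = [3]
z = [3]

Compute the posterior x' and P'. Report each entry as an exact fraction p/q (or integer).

x' = [137/136, -141/136]
P' = [437/136 -9/136; -9/136 45/136]

x̄ = F·x = [2, -6]
P̄ = F·P·Fᵀ + Q = [5 -9; -9 45]
y = z − H·x̄ = [-15]
S = H·P̄·Hᵀ + R = [408]
K = P̄·Hᵀ·S⁻¹ = [9/136; -45/136]
x' = x̄ + K·y = [137/136, -141/136]
P' = (I − K·H)·P̄ = [437/136 -9/136; -9/136 45/136]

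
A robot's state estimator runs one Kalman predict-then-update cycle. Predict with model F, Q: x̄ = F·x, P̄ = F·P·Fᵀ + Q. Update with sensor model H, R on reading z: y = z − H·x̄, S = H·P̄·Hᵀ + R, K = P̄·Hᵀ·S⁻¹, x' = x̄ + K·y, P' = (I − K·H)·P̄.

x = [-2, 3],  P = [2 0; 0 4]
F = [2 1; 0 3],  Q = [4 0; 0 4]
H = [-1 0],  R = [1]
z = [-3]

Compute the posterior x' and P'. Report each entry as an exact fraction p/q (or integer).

x̄ = F·x = [-1, 9]
P̄ = F·P·Fᵀ + Q = [16 12; 12 40]
y = z − H·x̄ = [-4]
S = H·P̄·Hᵀ + R = [17]
K = P̄·Hᵀ·S⁻¹ = [-16/17; -12/17]
x' = x̄ + K·y = [47/17, 201/17]
P' = (I − K·H)·P̄ = [16/17 12/17; 12/17 536/17]

x' = [47/17, 201/17]
P' = [16/17 12/17; 12/17 536/17]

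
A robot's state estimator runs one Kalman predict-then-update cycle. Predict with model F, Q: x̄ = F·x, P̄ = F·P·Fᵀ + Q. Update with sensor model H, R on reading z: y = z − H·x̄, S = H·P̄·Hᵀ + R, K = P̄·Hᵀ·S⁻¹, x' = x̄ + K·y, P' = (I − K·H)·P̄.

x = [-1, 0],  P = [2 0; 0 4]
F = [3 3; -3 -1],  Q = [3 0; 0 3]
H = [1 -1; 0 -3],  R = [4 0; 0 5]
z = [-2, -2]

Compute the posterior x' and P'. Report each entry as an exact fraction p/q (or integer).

x̄ = F·x = [-3, 3]
P̄ = F·P·Fᵀ + Q = [57 -30; -30 25]
y = z − H·x̄ = [4, 7]
S = H·P̄·Hᵀ + R = [146 165; 165 230]
K = P̄·Hᵀ·S⁻¹ = [1032/1271 -243/1271; -55/1271 -375/1271]
x' = x̄ + K·y = [-1386/1271, 968/1271]
P' = (I − K·H)·P̄ = [4533/1271 405/1271; 405/1271 625/1271]

x' = [-1386/1271, 968/1271]
P' = [4533/1271 405/1271; 405/1271 625/1271]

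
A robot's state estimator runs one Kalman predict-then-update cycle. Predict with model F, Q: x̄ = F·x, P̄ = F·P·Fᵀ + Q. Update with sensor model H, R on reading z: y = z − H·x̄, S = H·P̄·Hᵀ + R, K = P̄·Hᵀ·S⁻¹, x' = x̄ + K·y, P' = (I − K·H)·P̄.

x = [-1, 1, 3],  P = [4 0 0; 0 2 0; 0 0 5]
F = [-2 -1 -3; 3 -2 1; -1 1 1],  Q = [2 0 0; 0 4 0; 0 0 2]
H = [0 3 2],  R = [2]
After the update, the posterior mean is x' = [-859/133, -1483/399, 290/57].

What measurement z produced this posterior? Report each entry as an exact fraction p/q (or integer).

x̄ = F·x = [-8, -2, 5]
P̄ = F·P·Fᵀ + Q = [65 -35 -9; -35 53 -11; -9 -11 13]
S = H·P̄·Hᵀ + R = [399]
K = P̄·Hᵀ·S⁻¹ = [-41/133; 137/399; -1/57]
x' − x̄ = [205/133, -685/399, 5/57] = K·y
y = (KᵀK)⁻¹·Kᵀ·(x' − x̄) = [-5]
z = y + H·x̄ = [-5] + [4] = [-1]

z = [-1]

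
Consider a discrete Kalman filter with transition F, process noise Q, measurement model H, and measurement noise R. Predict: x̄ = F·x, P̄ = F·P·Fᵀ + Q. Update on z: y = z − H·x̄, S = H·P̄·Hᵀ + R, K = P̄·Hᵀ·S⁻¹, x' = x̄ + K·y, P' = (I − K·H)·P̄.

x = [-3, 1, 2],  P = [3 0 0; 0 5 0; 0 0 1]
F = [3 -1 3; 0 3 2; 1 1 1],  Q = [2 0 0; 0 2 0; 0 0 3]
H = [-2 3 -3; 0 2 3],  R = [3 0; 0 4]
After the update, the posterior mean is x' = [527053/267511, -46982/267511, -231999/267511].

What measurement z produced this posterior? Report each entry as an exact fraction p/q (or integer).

x̄ = F·x = [-4, 7, 0]
P̄ = F·P·Fᵀ + Q = [43 -9 7; -9 51 17; 7 17 12]
S = H·P̄·Hᵀ + R = [628 243; 243 520]
K = P̄·Hᵀ·S⁻¹ = [-70409/267511 34446/267511; 25221/267511 66924/267511; -16490/267511 43717/267511]
x' − x̄ = [1597097/267511, -1919559/267511, -231999/267511] = K·y
y = (KᵀK)⁻¹·Kᵀ·(x' − x̄) = [-31, -17]
z = y + H·x̄ = [-31, -17] + [29, 14] = [-2, -3]

z = [-2, -3]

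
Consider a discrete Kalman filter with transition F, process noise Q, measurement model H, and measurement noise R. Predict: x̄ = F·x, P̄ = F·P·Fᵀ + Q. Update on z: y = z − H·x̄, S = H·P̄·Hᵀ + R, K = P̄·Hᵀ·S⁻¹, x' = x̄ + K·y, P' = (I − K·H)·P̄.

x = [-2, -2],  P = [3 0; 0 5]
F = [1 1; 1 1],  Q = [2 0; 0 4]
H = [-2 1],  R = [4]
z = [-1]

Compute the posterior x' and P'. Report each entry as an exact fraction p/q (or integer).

x' = [-3/2, -19/6]
P' = [4 6; 6 34/3]

x̄ = F·x = [-4, -4]
P̄ = F·P·Fᵀ + Q = [10 8; 8 12]
y = z − H·x̄ = [-5]
S = H·P̄·Hᵀ + R = [24]
K = P̄·Hᵀ·S⁻¹ = [-1/2; -1/6]
x' = x̄ + K·y = [-3/2, -19/6]
P' = (I − K·H)·P̄ = [4 6; 6 34/3]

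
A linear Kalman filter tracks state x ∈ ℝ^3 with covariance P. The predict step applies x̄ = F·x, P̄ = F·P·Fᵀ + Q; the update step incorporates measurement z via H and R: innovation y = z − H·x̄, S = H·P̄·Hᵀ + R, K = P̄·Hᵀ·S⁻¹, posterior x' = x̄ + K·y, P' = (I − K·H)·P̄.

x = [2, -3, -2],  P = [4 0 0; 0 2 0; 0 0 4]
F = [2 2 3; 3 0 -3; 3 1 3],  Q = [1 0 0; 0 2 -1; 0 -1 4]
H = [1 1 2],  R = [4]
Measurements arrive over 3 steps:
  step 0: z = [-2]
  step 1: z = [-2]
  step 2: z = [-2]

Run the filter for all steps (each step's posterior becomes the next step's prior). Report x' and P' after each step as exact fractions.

step 0: x̄ = F·x = [-8, 12, -3]
step 0: P̄ = F·P·Fᵀ + Q = [61 -12 64; -12 74 -1; 64 -1 78]
step 0: y = z − H·x̄ = [0]
step 0: S = H·P̄·Hᵀ + R = [679]
step 0: K = P̄·Hᵀ·S⁻¹ = [177/679; 60/679; 219/679]
step 0: x' = x̄ + K·y = [-8, 12, -3]
step 0: P' = (I − K·H)·P̄ = [10090/679 -18768/679 4693/679; -18768/679 46646/679 -13819/679; 4693/679 -13819/679 5001/679]
step 1: x̄ = F·x = [-1, -15, -21]
step 1: P̄ = F·P·Fᵀ + Q = [12976/679 -12/97 -5279/679; -12/97 7529/97 4325/97; -5279/679 4325/97 74133/679]
step 1: y = z − H·x̄ = [56]
step 1: S = H·P̄·Hᵀ + R = [464743/679]
step 1: K = P̄·Hᵀ·S⁻¹ = [2334/464743; 113169/464743; 173262/464743]
step 1: x' = x̄ + K·y = [-334039/464743, -633681/464743, -56931/464743]
step 1: P' = (I − K·H)·P̄ = [8873428/464743 -446502/464743 -4208795/464743; -446502/464743 17210792/464743 -8155807/464743; -4208795/464743 -8155807/464743 6528825/464743]
step 2: x̄ = F·x = [-2106233/464743, -831324/464743, -1806591/464743]
step 2: P̄ = F·P·Fᵀ + Q = [11613808/464743 28110588/464743 6315373/464743; 28110588/464743 215308073/464743 43764599/464743; 6315373/464743 43764599/464743 30317877/464743]
step 2: y = z − H·x̄ = [5621253/464743]
step 2: S = H·P̄·Hᵀ + R = [606593425/464743]
step 2: K = P̄·Hᵀ·S⁻¹ = [52355142/606593425; 330947859/606593425; 110715726/606593425]
step 2: x' = x̄ + K·y = [-2115848093/606593425, 2917883589/606593425, -1018853679/606593425]
step 2: P' = (I − K·H)·P̄ = [9260599252/606593425 -591992346/606593425 -4229593169/606593425; -591992346/606593425 45354047408/606593425 -21719131813/606593425; -4229593169/606593425 -21719131813/606593425 13195793943/606593425]

step 0: x' = [-8, 12, -3], P' = [10090/679 -18768/679 4693/679; -18768/679 46646/679 -13819/679; 4693/679 -13819/679 5001/679]
step 1: x' = [-334039/464743, -633681/464743, -56931/464743], P' = [8873428/464743 -446502/464743 -4208795/464743; -446502/464743 17210792/464743 -8155807/464743; -4208795/464743 -8155807/464743 6528825/464743]
step 2: x' = [-2115848093/606593425, 2917883589/606593425, -1018853679/606593425], P' = [9260599252/606593425 -591992346/606593425 -4229593169/606593425; -591992346/606593425 45354047408/606593425 -21719131813/606593425; -4229593169/606593425 -21719131813/606593425 13195793943/606593425]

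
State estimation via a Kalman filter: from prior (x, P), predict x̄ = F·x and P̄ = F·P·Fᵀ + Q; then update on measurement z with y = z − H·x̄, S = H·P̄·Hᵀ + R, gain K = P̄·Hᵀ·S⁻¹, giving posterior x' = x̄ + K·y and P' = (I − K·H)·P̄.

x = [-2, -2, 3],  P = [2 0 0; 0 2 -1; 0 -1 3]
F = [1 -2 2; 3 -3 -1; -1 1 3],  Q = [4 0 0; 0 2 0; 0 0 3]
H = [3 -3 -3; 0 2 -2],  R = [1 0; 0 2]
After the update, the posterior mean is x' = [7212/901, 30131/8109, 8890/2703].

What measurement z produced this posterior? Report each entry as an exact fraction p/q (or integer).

z = [3, 1]

x̄ = F·x = [8, -3, 9]
P̄ = F·P·Fᵀ + Q = [34 16 16; 16 35 -11; 16 -11 28]
S = H·P̄·Hᵀ + R = [100 -42; -42 342]
K = P̄·Hᵀ·S⁻¹ = [57/901 7/901; -362/2703 2048/8109; -239/1802 -1321/5406]
x' − x̄ = [4/901, 54458/8109, -15437/2703] = K·y
y = (KᵀK)⁻¹·Kᵀ·(x' − x̄) = [-3, 25]
z = y + H·x̄ = [-3, 25] + [6, -24] = [3, 1]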